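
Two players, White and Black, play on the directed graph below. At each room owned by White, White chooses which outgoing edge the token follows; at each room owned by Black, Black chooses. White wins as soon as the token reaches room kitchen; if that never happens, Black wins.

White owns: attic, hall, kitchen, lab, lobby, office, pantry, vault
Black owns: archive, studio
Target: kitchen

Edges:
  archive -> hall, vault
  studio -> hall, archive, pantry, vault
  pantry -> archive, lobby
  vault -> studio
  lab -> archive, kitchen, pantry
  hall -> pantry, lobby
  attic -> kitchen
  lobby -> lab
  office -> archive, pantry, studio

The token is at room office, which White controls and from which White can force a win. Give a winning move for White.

A0 = {kitchen}
A1: add {attic, lab} — attic (White) has attic→kitchen; lab (White) has lab→kitchen.
A2: add {lobby} — lobby (White) has lobby→lab.
A3: add {hall, pantry} — hall (White) has hall→lobby; pantry (White) has pantry→lobby.
A4: add {office} — office (White) has office→pantry.
A5 = A4; e.g. archive (Black) can still go to vault. Fixed point.
From office, successor pantry is in the attractor (rank 3); the other successors archive, studio are not.

pantry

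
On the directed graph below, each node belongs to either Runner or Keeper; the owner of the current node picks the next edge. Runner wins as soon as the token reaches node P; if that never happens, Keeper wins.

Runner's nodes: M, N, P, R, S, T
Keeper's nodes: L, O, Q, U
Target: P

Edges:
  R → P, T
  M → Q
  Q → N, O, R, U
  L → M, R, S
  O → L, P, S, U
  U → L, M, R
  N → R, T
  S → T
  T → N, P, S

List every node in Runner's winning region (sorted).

N, P, R, S, T

A0 = {P}
A1: add {R, T} — R (Runner) has R→P; T (Runner) has T→P.
A2: add {N, S} — N (Runner) has N→R; S (Runner) has S→T.
A3 = A2; e.g. L (Keeper) can still go to M. Fixed point.
Runner's winning region = {N, P, R, S, T}.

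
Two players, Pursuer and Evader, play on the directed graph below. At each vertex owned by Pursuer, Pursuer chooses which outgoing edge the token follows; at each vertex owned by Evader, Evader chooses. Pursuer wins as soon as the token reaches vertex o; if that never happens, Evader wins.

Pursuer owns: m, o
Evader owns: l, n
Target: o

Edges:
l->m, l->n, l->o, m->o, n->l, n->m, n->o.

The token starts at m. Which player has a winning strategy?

A0 = {o}
A1: add {m} — m (Pursuer) has m→o.
A2 = A1; e.g. l (Evader) can still go to n. Fixed point.
m ∈ A1, so Pursuer can force the target.

Pursuer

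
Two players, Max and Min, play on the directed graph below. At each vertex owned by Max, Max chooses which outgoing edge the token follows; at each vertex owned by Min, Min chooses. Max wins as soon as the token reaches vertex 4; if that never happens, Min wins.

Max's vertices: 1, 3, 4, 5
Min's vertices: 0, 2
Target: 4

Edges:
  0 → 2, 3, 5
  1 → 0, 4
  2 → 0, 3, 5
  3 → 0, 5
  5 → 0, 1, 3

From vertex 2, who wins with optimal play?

Min

A0 = {4}
A1: add {1} — 1 (Max) has 1→4.
A2: add {5} — 5 (Max) has 5→1.
A3: add {3} — 3 (Max) has 3→5.
A4 = A3; e.g. 0 (Min) can still go to 2. Fixed point.
2 never enters the attractor, so Min can avoid the target forever.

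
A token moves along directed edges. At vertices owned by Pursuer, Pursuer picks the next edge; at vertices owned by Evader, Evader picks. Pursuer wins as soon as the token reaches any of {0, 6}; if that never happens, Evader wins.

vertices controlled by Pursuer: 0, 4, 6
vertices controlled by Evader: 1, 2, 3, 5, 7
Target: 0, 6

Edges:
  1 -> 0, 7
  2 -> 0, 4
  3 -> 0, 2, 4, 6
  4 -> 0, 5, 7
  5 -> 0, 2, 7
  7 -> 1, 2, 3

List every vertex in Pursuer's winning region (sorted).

0, 2, 3, 4, 6

A0 = {0, 6}
A1: add {4} — 4 (Pursuer) has 4→0.
A2: add {2} — 2 (Evader): all of {0, 4} already in.
A3: add {3} — 3 (Evader): all of {0, 2, 4, 6} already in.
A4 = A3; e.g. 1 (Evader) can still go to 7. Fixed point.
Pursuer's winning region = {0, 2, 3, 4, 6}.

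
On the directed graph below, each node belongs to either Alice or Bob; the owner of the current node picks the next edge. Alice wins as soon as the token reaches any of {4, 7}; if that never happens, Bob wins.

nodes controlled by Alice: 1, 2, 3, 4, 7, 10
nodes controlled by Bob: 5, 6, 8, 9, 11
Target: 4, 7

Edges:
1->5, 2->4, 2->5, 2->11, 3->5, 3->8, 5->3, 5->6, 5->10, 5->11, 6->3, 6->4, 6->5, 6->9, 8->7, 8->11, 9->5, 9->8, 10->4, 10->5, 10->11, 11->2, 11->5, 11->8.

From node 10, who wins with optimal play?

Alice

A0 = {4, 7}
A1: add {2, 10} — 2 (Alice) has 2→4; 10 (Alice) has 10→4.
A2 = A1; e.g. 1 (Alice) has no edge into A1. Fixed point.
10 ∈ A1, so Alice can force the target.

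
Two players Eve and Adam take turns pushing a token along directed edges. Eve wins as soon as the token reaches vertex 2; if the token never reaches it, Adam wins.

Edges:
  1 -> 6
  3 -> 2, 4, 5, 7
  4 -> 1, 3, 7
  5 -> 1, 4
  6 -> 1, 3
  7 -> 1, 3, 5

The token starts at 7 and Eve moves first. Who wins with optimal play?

Track states (vertex, player-to-move).
A0 = {(2,Eve), (2,Adam)}
A1: add {(3,Eve)}.
A2 = A1; e.g. (1,Eve) stays out. (7,Eve) never enters ⇒ Adam avoids the target.

Adam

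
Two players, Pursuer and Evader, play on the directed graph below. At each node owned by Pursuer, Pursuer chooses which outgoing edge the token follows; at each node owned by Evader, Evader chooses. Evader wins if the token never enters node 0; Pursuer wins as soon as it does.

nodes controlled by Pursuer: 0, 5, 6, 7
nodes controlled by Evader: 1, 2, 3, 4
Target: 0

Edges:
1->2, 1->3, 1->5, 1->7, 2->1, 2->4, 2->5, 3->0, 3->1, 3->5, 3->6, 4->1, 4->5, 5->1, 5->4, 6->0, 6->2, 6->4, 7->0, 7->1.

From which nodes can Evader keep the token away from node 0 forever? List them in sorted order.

1, 2, 3, 4, 5

A0 = {0}
A1: add {6, 7} — 6 (Pursuer) has 6→0; 7 (Pursuer) has 7→0.
A2 = A1; e.g. 1 (Evader) can still go to 2. Fixed point.
Pursuer's attractor = {0, 6, 7}; Evader avoids the target exactly from the complement.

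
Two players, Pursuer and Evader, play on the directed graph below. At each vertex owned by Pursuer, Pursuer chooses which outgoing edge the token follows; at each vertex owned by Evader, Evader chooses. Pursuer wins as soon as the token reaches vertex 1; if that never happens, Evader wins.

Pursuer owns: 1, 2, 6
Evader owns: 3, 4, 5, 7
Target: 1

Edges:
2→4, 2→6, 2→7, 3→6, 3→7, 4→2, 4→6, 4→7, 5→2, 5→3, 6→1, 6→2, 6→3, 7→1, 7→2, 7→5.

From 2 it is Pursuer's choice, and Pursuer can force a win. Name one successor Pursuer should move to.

A0 = {1}
A1: add {6} — 6 (Pursuer) has 6→1.
A2: add {2} — 2 (Pursuer) has 2→6.
A3 = A2; e.g. 3 (Evader) can still go to 7. Fixed point.
From 2, successor 6 is in the attractor (rank 1); the other successors 4, 7 are not.

6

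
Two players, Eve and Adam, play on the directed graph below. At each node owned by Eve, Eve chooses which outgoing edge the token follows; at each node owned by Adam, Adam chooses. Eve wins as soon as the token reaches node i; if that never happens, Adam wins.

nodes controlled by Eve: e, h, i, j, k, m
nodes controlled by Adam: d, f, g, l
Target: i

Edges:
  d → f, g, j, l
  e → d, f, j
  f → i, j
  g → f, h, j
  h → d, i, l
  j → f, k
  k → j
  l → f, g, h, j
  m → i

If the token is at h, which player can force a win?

Eve

A0 = {i}
A1: add {h, m} — h (Eve) has h→i; m (Eve) has m→i.
A2 = A1; e.g. d (Adam) can still go to f. Fixed point.
h ∈ A1, so Eve can force the target.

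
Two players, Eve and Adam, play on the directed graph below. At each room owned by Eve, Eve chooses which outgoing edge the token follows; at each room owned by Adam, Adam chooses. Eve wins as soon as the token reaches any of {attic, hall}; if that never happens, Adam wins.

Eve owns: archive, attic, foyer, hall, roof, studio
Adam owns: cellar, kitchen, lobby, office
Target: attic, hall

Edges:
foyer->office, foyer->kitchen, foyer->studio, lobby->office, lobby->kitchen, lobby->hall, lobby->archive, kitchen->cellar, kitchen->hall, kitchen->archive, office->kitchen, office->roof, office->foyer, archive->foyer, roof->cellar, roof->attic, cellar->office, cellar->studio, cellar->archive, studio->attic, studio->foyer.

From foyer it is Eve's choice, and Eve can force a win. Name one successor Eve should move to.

A0 = {attic, hall}
A1: add {roof, studio} — roof (Eve) has roof→attic; studio (Eve) has studio→attic.
A2: add {foyer} — foyer (Eve) has foyer→studio.
A3: add {archive} — archive (Eve) has archive→foyer.
A4 = A3; e.g. office (Adam) can still go to kitchen. Fixed point.
From foyer, successor studio is in the attractor (rank 1); the other successors kitchen, office are not.

studio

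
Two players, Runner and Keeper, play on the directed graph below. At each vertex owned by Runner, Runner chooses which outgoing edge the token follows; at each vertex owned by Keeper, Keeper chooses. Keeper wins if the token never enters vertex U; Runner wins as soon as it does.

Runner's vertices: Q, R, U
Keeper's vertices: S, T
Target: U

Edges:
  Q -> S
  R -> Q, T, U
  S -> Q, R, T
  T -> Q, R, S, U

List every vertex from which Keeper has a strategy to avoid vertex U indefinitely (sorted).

A0 = {U}
A1: add {R} — R (Runner) has R→U.
A2 = A1; e.g. Q (Runner) has no edge into A1. Fixed point.
Runner's attractor = {R, U}; Keeper avoids the target exactly from the complement.

Q, S, T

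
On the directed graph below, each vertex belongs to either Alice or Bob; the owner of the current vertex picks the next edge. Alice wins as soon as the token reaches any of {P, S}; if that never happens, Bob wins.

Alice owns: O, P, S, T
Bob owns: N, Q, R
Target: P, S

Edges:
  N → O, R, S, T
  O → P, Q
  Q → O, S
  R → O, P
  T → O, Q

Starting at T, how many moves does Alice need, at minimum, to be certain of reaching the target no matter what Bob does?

2

A0 = {P, S}
A1: add {O} — O (Alice) has O→P.
A2: add {Q, R, T} — Q (Bob): all of {O, S} already in; R (Bob): all of {O, P} already in; T (Alice) has T→O.
T enters the attractor at level 2, so Alice can force the target in 2 moves from there.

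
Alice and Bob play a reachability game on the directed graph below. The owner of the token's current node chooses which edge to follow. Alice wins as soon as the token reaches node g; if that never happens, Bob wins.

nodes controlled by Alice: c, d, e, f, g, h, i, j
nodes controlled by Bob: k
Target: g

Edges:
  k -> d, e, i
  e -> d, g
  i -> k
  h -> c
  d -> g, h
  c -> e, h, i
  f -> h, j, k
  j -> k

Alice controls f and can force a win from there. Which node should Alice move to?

h

A0 = {g}
A1: add {d, e} — d (Alice) has d→g; e (Alice) has e→g.
A2: add {c} — c (Alice) has c→e.
A3: add {h} — h (Alice) has h→c.
A4: add {f} — f (Alice) has f→h.
A5 = A4; e.g. i (Alice) has no edge into A4. Fixed point.
From f, successor h is in the attractor (rank 3); the other successors j, k are not.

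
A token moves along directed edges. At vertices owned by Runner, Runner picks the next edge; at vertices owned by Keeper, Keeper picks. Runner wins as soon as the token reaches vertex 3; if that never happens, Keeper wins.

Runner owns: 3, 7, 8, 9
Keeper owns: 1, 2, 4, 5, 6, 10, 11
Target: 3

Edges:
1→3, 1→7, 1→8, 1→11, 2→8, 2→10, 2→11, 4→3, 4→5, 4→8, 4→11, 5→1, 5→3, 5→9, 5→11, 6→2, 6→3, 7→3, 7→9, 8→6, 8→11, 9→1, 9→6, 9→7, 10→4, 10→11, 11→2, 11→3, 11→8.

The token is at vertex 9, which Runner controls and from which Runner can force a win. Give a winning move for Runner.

7

A0 = {3}
A1: add {7} — 7 (Runner) has 7→3.
A2: add {9} — 9 (Runner) has 9→7.
A3 = A2; e.g. 1 (Keeper) can still go to 8. Fixed point.
From 9, successor 7 is in the attractor (rank 1); the other successors 1, 6 are not.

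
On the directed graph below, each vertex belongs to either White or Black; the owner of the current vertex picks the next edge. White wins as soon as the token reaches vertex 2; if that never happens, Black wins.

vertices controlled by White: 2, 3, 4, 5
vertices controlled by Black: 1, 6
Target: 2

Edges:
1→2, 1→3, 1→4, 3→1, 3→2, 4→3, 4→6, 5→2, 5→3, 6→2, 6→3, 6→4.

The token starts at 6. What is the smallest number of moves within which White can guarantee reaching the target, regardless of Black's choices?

A0 = {2}
A1: add {3, 5} — 3 (White) has 3→2; 5 (White) has 5→2.
A2: add {4} — 4 (White) has 4→3.
A3: add {1, 6} — 1 (Black): all of {2, 3, 4} already in; 6 (Black): all of {2, 3, 4} already in.
A3 = all vertices. Fixed point.
6 enters the attractor at level 3, so White can force the target in 3 moves from there.

3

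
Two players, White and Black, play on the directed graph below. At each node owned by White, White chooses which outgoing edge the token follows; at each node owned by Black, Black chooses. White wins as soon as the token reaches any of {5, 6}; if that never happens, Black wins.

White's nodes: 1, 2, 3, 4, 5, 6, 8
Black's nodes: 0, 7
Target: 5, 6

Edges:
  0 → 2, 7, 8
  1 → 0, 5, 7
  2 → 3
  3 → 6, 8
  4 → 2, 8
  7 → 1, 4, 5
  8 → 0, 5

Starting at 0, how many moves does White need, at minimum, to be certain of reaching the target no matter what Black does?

4

A0 = {5, 6}
A1: add {1, 3, 8} — 1 (White) has 1→5; 3 (White) has 3→6; 8 (White) has 8→5.
A2: add {2, 4} — 2 (White) has 2→3; 4 (White) has 4→8.
A3: add {7} — 7 (Black): all of {1, 4, 5} already in.
A4: add {0} — 0 (Black): all of {2, 7, 8} already in.
A4 = all vertices. Fixed point.
0 enters the attractor at level 4, so White can force the target in 4 moves from there.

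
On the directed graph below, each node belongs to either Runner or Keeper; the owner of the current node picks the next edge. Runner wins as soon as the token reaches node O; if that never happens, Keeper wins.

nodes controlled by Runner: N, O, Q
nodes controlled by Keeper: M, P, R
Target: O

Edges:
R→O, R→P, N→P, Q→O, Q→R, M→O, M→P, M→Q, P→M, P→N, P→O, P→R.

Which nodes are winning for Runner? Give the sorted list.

O, Q

A0 = {O}
A1: add {Q} — Q (Runner) has Q→O.
A2 = A1; e.g. M (Keeper) can still go to P. Fixed point.
Runner's winning region = {O, Q}.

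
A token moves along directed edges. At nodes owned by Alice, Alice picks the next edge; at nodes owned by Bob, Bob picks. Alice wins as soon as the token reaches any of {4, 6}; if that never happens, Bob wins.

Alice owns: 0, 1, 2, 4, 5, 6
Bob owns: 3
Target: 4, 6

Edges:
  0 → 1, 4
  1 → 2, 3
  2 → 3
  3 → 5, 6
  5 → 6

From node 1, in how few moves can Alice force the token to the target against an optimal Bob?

A0 = {4, 6}
A1: add {0, 5} — 0 (Alice) has 0→4; 5 (Alice) has 5→6.
A2: add {3} — 3 (Bob): all of {5, 6} already in.
A3: add {1, 2} — 1 (Alice) has 1→3; 2 (Alice) has 2→3.
A3 = all vertices. Fixed point.
1 enters the attractor at level 3, so Alice can force the target in 3 moves from there.

3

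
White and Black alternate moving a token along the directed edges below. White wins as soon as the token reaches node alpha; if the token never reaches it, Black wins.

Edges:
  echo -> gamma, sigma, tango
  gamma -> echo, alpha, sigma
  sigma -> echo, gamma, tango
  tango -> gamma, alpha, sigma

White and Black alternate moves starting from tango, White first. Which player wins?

White

Track states (vertex, player-to-move).
A0 = {(alpha,White), (alpha,Black)}
A1: add {(gamma,White), (tango,White)}.
(tango,White) ∈ A1 ⇒ White forces the target.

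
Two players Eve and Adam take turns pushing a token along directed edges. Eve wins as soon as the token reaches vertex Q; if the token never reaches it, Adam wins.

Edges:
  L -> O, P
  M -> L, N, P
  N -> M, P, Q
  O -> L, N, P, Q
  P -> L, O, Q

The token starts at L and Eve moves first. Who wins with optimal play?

Adam

Track states (vertex, player-to-move).
A0 = {(Q,Eve), (Q,Adam)}
A1: add {(N,Eve), (O,Eve), (P,Eve)}.
A2: add {(L,Adam)}.
A3: add {(M,Eve)}.
A4: add {(N,Adam)}.
A5 = A4; e.g. (L,Eve) stays out. (L,Eve) never enters ⇒ Adam avoids the target.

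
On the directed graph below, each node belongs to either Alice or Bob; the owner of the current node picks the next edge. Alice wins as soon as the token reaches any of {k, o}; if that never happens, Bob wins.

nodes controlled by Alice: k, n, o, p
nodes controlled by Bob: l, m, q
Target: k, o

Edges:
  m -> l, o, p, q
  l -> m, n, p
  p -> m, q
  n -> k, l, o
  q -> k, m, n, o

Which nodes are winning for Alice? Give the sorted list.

A0 = {k, o}
A1: add {n} — n (Alice) has n→k.
A2 = A1; e.g. l (Bob) can still go to m. Fixed point.
Alice's winning region = {k, n, o}.

k, n, o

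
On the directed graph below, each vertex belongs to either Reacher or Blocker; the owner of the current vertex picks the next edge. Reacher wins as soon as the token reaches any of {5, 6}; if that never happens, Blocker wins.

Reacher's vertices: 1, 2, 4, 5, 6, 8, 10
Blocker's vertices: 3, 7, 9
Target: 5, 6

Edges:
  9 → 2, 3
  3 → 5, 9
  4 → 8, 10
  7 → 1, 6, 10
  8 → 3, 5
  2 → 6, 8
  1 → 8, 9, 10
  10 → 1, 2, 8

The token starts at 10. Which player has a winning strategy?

A0 = {5, 6}
A1: add {2, 8} — 2 (Reacher) has 2→6; 8 (Reacher) has 8→5.
A2: add {1, 4, 10} — 1 (Reacher) has 1→8; 4 (Reacher) has 4→8; 10 (Reacher) has 10→2.
10 ∈ A2, so Reacher can force the target.

Reacher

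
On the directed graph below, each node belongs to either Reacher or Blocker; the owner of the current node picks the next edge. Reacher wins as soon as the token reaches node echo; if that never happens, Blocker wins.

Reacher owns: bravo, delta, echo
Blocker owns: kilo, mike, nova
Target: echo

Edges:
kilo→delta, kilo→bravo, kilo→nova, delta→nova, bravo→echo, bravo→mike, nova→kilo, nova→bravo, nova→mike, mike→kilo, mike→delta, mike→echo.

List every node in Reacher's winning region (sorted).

bravo, echo

A0 = {echo}
A1: add {bravo} — bravo (Reacher) has bravo→echo.
A2 = A1; e.g. kilo (Blocker) can still go to delta. Fixed point.
Reacher's winning region = {bravo, echo}.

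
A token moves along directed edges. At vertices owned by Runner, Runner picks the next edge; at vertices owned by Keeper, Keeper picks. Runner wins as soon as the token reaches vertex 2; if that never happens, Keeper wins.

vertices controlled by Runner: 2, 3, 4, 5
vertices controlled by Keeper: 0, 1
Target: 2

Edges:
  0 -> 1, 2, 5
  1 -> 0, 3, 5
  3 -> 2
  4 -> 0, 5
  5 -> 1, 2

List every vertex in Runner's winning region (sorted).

A0 = {2}
A1: add {3, 5} — 3 (Runner) has 3→2; 5 (Runner) has 5→2.
A2: add {4} — 4 (Runner) has 4→5.
A3 = A2; e.g. 0 (Keeper) can still go to 1. Fixed point.
Runner's winning region = {2, 3, 4, 5}.

2, 3, 4, 5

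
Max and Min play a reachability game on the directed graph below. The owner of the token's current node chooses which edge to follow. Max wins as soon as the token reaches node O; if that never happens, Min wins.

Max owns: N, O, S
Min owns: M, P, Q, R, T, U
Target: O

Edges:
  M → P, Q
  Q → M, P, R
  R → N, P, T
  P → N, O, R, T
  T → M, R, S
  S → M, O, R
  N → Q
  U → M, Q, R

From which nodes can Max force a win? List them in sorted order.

O, S

A0 = {O}
A1: add {S} — S (Max) has S→O.
A2 = A1; e.g. M (Min) can still go to P. Fixed point.
Max's winning region = {O, S}.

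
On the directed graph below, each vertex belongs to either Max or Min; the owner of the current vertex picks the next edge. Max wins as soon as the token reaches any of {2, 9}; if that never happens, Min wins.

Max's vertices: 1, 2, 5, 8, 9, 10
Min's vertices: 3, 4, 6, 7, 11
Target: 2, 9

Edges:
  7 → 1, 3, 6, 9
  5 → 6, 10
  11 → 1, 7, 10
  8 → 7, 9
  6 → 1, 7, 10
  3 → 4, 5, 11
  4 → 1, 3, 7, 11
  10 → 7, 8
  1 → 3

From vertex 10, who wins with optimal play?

Max

A0 = {2, 9}
A1: add {8} — 8 (Max) has 8→9.
A2: add {10} — 10 (Max) has 10→8.
10 ∈ A2, so Max can force the target.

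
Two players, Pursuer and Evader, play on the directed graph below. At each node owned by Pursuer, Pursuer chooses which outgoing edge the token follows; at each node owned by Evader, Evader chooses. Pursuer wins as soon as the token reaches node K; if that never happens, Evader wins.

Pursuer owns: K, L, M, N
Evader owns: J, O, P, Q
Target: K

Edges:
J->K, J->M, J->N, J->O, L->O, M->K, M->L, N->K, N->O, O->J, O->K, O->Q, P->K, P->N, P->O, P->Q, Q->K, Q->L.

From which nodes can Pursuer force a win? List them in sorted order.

A0 = {K}
A1: add {M, N} — M (Pursuer) has M→K; N (Pursuer) has N→K.
A2 = A1; e.g. J (Evader) can still go to O. Fixed point.
Pursuer's winning region = {K, M, N}.

K, M, N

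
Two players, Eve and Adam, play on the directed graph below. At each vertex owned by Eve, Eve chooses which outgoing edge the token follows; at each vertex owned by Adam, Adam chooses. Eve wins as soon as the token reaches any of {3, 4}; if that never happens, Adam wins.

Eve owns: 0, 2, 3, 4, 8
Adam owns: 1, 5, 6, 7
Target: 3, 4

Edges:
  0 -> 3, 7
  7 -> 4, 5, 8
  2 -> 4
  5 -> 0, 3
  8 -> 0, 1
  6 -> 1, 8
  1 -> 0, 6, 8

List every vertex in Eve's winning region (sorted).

A0 = {3, 4}
A1: add {0, 2} — 0 (Eve) has 0→3; 2 (Eve) has 2→4.
A2: add {5, 8} — 5 (Adam): all of {0, 3} already in; 8 (Eve) has 8→0.
A3: add {7} — 7 (Adam): all of {4, 5, 8} already in.
A4 = A3; e.g. 1 (Adam) can still go to 6. Fixed point.
Eve's winning region = {0, 2, 3, 4, 5, 7, 8}.

0, 2, 3, 4, 5, 7, 8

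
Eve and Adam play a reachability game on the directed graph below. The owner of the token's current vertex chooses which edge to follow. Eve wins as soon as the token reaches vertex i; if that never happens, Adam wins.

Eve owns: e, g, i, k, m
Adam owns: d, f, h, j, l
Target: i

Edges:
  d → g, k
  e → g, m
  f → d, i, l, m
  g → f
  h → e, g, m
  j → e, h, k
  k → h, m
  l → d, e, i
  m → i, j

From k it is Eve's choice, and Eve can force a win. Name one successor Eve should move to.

A0 = {i}
A1: add {m} — m (Eve) has m→i.
A2: add {e, k} — e (Eve) has e→m; k (Eve) has k→m.
A3 = A2; e.g. d (Adam) can still go to g. Fixed point.
From k, successor m is in the attractor (rank 1); the other successor h is not.

m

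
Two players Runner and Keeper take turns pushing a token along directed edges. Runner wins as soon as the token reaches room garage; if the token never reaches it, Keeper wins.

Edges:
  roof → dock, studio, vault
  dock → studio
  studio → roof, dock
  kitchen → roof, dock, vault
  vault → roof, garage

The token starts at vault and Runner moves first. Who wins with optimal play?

Runner

Track states (vertex, player-to-move).
A0 = {(garage,Runner), (garage,Keeper)}
A1: add {(vault,Runner)}.
(vault,Runner) ∈ A1 ⇒ Runner forces the target.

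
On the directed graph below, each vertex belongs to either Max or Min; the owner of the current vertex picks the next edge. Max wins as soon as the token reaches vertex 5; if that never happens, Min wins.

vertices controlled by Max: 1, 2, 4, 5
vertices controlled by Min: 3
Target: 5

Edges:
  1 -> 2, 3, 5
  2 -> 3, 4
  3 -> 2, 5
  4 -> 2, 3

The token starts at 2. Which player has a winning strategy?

Min

A0 = {5}
A1: add {1} — 1 (Max) has 1→5.
A2 = A1; e.g. 2 (Max) has no edge into A1. Fixed point.
2 never enters the attractor, so Min can avoid the target forever.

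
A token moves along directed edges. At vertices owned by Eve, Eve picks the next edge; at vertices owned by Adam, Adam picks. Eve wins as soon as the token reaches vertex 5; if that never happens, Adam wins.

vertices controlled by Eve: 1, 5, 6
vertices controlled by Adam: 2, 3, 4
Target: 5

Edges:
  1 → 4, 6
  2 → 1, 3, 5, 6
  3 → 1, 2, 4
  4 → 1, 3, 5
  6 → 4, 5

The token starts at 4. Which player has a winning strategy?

A0 = {5}
A1: add {6} — 6 (Eve) has 6→5.
A2: add {1} — 1 (Eve) has 1→6.
A3 = A2; e.g. 2 (Adam) can still go to 3. Fixed point.
4 never enters the attractor, so Adam can avoid the target forever.

Adam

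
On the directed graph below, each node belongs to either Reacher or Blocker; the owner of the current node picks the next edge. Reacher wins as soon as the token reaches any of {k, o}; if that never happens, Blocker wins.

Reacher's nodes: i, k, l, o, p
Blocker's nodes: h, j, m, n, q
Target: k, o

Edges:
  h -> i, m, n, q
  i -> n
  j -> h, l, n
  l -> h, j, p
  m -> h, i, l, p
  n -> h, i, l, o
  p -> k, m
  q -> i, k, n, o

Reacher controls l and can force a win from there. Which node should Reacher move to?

A0 = {k, o}
A1: add {p} — p (Reacher) has p→k.
A2: add {l} — l (Reacher) has l→p.
A3 = A2; e.g. h (Blocker) can still go to i. Fixed point.
From l, successor p is in the attractor (rank 1); the other successors h, j are not.

p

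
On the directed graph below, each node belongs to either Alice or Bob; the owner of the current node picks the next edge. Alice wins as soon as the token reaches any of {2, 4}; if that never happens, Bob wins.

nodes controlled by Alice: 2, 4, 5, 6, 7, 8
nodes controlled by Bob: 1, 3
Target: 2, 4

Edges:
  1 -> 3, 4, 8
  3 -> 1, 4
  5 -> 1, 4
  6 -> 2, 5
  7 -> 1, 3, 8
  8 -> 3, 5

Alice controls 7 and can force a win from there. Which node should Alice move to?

8

A0 = {2, 4}
A1: add {5, 6} — 5 (Alice) has 5→4; 6 (Alice) has 6→2.
A2: add {8} — 8 (Alice) has 8→5.
A3: add {7} — 7 (Alice) has 7→8.
A4 = A3; e.g. 1 (Bob) can still go to 3. Fixed point.
From 7, successor 8 is in the attractor (rank 2); the other successors 1, 3 are not.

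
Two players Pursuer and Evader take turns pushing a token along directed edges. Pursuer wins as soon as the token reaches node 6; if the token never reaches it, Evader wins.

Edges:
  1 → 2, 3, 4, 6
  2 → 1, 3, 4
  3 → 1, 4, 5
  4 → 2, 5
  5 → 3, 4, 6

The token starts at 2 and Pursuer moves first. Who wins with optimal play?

Track states (vertex, player-to-move).
A0 = {(6,Pursuer), (6,Evader)}
A1: add {(1,Pursuer), (5,Pursuer)}.
A2 = A1; e.g. (1,Evader) stays out. (2,Pursuer) never enters ⇒ Evader avoids the target.

Evader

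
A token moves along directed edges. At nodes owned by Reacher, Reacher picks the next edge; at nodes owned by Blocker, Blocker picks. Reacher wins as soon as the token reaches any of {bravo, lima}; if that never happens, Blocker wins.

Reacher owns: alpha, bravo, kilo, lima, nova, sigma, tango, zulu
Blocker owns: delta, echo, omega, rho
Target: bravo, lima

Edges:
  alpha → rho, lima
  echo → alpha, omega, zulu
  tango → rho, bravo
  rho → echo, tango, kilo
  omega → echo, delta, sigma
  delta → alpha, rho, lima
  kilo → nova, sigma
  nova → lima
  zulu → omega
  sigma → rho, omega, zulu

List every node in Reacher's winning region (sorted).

alpha, bravo, kilo, lima, nova, tango

A0 = {bravo, lima}
A1: add {alpha, nova, tango} — alpha (Reacher) has alpha→lima; tango (Reacher) has tango→bravo; nova (Reacher) has nova→lima.
A2: add {kilo} — kilo (Reacher) has kilo→nova.
A3 = A2; e.g. echo (Blocker) can still go to omega. Fixed point.
Reacher's winning region = {alpha, bravo, kilo, lima, nova, tango}.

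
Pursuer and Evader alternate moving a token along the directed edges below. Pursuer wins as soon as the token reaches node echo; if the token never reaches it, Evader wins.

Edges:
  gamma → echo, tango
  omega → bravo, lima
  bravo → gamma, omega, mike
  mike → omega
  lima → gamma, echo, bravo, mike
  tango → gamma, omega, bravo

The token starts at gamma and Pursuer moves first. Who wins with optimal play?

Track states (vertex, player-to-move).
A0 = {(echo,Pursuer), (echo,Evader)}
A1: add {(gamma,Pursuer), (lima,Pursuer)}.
(gamma,Pursuer) ∈ A1 ⇒ Pursuer forces the target.

Pursuer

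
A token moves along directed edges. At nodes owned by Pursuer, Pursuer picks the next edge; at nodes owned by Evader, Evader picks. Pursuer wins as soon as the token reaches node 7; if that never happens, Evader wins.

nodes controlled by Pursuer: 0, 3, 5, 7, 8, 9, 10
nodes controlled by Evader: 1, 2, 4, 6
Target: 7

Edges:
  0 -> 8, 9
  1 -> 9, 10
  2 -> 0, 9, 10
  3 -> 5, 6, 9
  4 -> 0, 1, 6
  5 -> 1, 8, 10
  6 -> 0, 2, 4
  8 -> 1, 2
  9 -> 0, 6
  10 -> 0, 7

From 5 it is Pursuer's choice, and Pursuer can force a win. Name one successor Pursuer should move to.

A0 = {7}
A1: add {10} — 10 (Pursuer) has 10→7.
A2: add {5} — 5 (Pursuer) has 5→10.
A3: add {3} — 3 (Pursuer) has 3→5.
A4 = A3; e.g. 0 (Pursuer) has no edge into A3. Fixed point.
From 5, successor 10 is in the attractor (rank 1); the other successors 1, 8 are not.

10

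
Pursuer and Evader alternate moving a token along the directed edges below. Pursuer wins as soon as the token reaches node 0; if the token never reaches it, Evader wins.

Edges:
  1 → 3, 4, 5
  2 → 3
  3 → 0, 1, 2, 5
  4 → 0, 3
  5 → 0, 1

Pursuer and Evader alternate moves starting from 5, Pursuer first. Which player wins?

Track states (vertex, player-to-move).
A0 = {(0,Pursuer), (0,Evader)}
A1: add {(3,Pursuer), (4,Pursuer), (5,Pursuer)}.
(5,Pursuer) ∈ A1 ⇒ Pursuer forces the target.

Pursuer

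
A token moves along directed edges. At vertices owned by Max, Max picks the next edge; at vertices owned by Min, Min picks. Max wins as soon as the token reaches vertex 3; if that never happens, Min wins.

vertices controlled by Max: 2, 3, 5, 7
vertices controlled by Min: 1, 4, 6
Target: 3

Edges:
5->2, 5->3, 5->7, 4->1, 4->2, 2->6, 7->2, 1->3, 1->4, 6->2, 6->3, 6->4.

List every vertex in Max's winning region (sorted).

3, 5

A0 = {3}
A1: add {5} — 5 (Max) has 5→3.
A2 = A1; e.g. 1 (Min) can still go to 4. Fixed point.
Max's winning region = {3, 5}.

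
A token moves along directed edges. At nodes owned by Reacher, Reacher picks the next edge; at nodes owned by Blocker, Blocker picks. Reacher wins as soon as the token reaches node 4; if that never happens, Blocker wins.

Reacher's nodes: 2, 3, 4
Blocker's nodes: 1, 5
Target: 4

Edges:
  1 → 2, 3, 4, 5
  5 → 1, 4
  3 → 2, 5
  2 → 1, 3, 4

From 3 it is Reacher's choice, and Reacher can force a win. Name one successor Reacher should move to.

2

A0 = {4}
A1: add {2} — 2 (Reacher) has 2→4.
A2: add {3} — 3 (Reacher) has 3→2.
A3 = A2; e.g. 1 (Blocker) can still go to 5. Fixed point.
From 3, successor 2 is in the attractor (rank 1); the other successor 5 is not.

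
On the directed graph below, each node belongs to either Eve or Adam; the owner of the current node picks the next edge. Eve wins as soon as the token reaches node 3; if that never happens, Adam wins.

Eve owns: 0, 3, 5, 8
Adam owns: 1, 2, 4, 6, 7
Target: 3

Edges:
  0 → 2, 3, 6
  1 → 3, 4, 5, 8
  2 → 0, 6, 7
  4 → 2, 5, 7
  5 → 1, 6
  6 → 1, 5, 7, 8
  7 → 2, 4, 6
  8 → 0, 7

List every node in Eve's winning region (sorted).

0, 3, 8

A0 = {3}
A1: add {0} — 0 (Eve) has 0→3.
A2: add {8} — 8 (Eve) has 8→0.
A3 = A2; e.g. 1 (Adam) can still go to 4. Fixed point.
Eve's winning region = {0, 3, 8}.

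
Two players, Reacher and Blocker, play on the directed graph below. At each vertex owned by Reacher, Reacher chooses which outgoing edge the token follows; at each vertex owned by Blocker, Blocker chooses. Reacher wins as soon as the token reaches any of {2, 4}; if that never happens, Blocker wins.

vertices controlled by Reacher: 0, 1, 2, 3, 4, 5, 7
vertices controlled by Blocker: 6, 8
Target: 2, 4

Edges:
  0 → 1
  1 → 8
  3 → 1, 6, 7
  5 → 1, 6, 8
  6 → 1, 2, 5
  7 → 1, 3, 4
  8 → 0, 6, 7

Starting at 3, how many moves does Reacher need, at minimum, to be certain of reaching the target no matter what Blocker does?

A0 = {2, 4}
A1: add {7} — 7 (Reacher) has 7→4.
A2: add {3} — 3 (Reacher) has 3→7.
A3 = A2; e.g. 0 (Reacher) has no edge into A2. Fixed point.
3 enters the attractor at level 2, so Reacher can force the target in 2 moves from there.

2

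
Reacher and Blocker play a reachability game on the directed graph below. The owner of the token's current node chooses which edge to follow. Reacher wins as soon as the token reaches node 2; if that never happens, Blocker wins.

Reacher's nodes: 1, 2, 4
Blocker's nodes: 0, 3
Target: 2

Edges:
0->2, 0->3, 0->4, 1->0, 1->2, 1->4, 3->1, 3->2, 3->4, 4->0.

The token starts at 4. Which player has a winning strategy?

Blocker

A0 = {2}
A1: add {1} — 1 (Reacher) has 1→2.
A2 = A1; e.g. 0 (Blocker) can still go to 3. Fixed point.
4 never enters the attractor, so Blocker can avoid the target forever.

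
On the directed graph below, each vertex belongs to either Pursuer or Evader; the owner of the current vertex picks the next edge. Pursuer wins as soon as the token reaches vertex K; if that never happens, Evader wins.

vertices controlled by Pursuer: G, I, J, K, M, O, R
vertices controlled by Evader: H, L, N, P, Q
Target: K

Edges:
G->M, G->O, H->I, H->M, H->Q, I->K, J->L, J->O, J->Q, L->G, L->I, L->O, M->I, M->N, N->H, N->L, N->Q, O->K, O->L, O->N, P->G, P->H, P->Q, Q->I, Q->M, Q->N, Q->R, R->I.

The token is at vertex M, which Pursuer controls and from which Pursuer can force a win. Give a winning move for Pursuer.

I

A0 = {K}
A1: add {I, O} — I (Pursuer) has I→K; O (Pursuer) has O→K.
A2: add {G, J, M, R} — G (Pursuer) has G→O; J (Pursuer) has J→O; M (Pursuer) has M→I; R (Pursuer) has R→I.
A3: add {L} — L (Evader): all of {G, I, O} already in.
A4 = A3; e.g. H (Evader) can still go to Q. Fixed point.
From M, successor I is in the attractor (rank 1); the other successor N is not.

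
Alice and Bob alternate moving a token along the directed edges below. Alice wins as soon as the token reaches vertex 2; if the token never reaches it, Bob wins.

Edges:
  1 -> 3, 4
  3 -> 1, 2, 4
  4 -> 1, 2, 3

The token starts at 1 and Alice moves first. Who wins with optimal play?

Bob

Track states (vertex, player-to-move).
A0 = {(2,Alice), (2,Bob)}
A1: add {(3,Alice), (4,Alice)}.
A2: add {(1,Bob)}.
A3 = A2; e.g. (1,Alice) stays out. (1,Alice) never enters ⇒ Bob avoids the target.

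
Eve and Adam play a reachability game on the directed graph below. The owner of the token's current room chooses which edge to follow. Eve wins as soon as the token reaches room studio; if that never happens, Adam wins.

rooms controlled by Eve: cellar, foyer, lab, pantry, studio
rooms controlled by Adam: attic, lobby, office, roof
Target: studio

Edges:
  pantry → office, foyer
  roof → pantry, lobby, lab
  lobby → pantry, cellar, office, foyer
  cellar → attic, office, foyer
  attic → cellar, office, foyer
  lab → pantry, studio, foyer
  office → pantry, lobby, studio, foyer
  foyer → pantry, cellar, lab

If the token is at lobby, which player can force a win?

A0 = {studio}
A1: add {lab} — lab (Eve) has lab→studio.
A2: add {foyer} — foyer (Eve) has foyer→lab.
A3: add {cellar, pantry} — pantry (Eve) has pantry→foyer; cellar (Eve) has cellar→foyer.
A4 = A3; e.g. roof (Adam) can still go to lobby. Fixed point.
lobby never enters the attractor, so Adam can avoid the target forever.

Adam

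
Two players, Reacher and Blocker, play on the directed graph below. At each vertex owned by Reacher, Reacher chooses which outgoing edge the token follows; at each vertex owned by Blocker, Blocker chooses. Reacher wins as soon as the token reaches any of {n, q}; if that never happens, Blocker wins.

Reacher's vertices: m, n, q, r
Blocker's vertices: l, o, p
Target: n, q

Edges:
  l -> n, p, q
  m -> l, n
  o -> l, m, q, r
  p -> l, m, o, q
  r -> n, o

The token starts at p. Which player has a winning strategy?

Blocker

A0 = {n, q}
A1: add {m, r} — m (Reacher) has m→n; r (Reacher) has r→n.
A2 = A1; e.g. l (Blocker) can still go to p. Fixed point.
p never enters the attractor, so Blocker can avoid the target forever.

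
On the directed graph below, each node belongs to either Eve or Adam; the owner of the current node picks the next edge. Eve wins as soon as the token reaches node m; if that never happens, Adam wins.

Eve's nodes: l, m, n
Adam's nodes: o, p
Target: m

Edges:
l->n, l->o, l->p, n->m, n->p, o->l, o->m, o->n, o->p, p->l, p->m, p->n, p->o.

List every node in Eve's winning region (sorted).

l, m, n

A0 = {m}
A1: add {n} — n (Eve) has n→m.
A2: add {l} — l (Eve) has l→n.
A3 = A2; e.g. o (Adam) can still go to p. Fixed point.
Eve's winning region = {l, m, n}.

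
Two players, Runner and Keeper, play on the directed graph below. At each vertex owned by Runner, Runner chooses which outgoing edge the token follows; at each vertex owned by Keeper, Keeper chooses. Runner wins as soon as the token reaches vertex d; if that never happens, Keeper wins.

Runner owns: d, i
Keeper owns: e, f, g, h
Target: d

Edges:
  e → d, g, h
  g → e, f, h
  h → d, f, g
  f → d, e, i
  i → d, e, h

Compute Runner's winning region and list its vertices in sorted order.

d, i

A0 = {d}
A1: add {i} — i (Runner) has i→d.
A2 = A1; e.g. e (Keeper) can still go to g. Fixed point.
Runner's winning region = {d, i}.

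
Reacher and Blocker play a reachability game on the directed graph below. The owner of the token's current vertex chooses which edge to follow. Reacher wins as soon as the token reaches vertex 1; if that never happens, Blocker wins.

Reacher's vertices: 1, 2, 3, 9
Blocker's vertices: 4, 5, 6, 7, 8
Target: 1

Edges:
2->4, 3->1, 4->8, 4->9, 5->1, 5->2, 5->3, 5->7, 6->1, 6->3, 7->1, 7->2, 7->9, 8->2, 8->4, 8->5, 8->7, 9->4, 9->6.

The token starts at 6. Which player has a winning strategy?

A0 = {1}
A1: add {3} — 3 (Reacher) has 3→1.
A2: add {6} — 6 (Blocker): all of {1, 3} already in.
6 ∈ A2, so Reacher can force the target.

Reacher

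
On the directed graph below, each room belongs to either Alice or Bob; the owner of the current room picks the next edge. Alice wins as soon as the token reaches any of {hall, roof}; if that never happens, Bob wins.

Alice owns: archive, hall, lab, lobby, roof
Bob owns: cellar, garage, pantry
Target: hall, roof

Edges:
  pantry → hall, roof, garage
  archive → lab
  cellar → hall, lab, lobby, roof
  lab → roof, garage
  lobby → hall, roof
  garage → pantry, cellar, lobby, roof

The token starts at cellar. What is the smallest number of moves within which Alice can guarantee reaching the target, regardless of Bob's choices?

A0 = {hall, roof}
A1: add {lab, lobby} — lab (Alice) has lab→roof; lobby (Alice) has lobby→hall.
A2: add {archive, cellar} — archive (Alice) has archive→lab; cellar (Bob): all of {hall, lab, lobby, roof} already in.
A3 = A2; e.g. pantry (Bob) can still go to garage. Fixed point.
cellar enters the attractor at level 2, so Alice can force the target in 2 moves from there.

2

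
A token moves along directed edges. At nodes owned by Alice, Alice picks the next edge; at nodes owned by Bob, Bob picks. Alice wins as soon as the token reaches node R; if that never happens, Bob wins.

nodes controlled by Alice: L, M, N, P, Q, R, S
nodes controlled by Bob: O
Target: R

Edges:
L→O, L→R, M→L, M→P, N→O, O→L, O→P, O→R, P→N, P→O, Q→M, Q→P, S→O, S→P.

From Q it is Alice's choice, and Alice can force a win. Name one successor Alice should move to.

M

A0 = {R}
A1: add {L} — L (Alice) has L→R.
A2: add {M} — M (Alice) has M→L.
A3: add {Q} — Q (Alice) has Q→M.
A4 = A3; e.g. N (Alice) has no edge into A3. Fixed point.
From Q, successor M is in the attractor (rank 2); the other successor P is not.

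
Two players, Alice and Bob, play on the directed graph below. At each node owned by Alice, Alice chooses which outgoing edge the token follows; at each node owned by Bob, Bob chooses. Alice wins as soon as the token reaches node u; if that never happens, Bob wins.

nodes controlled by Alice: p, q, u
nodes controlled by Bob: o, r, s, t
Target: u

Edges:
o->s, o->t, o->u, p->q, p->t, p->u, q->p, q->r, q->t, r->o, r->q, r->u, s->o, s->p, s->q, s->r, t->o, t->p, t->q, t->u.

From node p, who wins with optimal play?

Alice

A0 = {u}
A1: add {p} — p (Alice) has p→u.
p ∈ A1, so Alice can force the target.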